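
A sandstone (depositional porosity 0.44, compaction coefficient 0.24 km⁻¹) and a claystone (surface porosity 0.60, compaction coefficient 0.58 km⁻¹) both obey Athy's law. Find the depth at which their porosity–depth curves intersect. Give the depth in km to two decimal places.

0.91 km

Set n₀ₐ e^(−cₐz) = n₀ᵦ e^(−cᵦz) ⇒ ln(n₀ₐ/n₀ᵦ) = (cₐ − cᵦ)·z
z = ln(0.44/0.6) / (0.24 − 0.58) = -0.3102 / -0.34 = 0.912 km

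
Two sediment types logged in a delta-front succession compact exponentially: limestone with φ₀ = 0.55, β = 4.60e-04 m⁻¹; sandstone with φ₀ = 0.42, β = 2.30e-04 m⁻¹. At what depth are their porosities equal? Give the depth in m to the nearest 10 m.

1170 m

Working in km (1 km = 1000 m; β in km⁻¹ = β in m⁻¹ × 1000):
Set φ₀ₐ e^(−βₐZ) = φ₀ᵦ e^(−βᵦZ) ⇒ ln(φ₀ₐ/φ₀ᵦ) = (βₐ − βᵦ)·Z
Z = ln(0.55/0.42) / (0.46 − 0.23) = 0.2697 / 0.23 = 1.172 km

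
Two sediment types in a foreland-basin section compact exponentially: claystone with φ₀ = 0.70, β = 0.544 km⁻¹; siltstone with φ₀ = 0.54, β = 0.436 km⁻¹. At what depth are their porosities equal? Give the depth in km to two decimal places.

Set φ₀ₐ e^(−βₐz) = φ₀ᵦ e^(−βᵦz) ⇒ ln(φ₀ₐ/φ₀ᵦ) = (βₐ − βᵦ)·z
z = ln(0.7/0.54) / (0.544 − 0.436) = 0.2595 / 0.108 = 2.403 km

2.40 km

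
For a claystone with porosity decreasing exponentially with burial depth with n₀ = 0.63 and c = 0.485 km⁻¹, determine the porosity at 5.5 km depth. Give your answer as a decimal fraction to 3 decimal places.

0.044

n = n₀·exp(−c·d) = 0.63 × exp(−0.485 × 5.5) = 0.63 × exp(−2.667)
  = 0.63 × 0.0694 = 0.0437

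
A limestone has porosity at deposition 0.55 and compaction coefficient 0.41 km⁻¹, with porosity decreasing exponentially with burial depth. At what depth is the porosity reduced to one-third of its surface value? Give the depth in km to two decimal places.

n/n₀ = 1/3 ⇒ exp(−β·z) = 1/3 ⇒ z = ln(3) / β
z = 1.0986 / 0.41 = 2.680 km

2.68 km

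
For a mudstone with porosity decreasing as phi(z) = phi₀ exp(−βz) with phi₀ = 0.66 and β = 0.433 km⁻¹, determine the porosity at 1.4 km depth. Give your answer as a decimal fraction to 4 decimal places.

0.3600

phi = phi₀·exp(−β·z) = 0.66 × exp(−0.433 × 1.4) = 0.66 × exp(−0.6062)
  = 0.66 × 0.5454 = 0.3600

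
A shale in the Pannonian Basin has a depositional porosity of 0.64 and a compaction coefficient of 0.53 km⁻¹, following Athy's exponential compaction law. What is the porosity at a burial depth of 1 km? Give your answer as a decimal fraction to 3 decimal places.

0.377

n = n₀·exp(−β·Z) = 0.64 × exp(−0.53 × 1) = 0.64 × exp(−0.53)
  = 0.64 × 0.5886 = 0.3767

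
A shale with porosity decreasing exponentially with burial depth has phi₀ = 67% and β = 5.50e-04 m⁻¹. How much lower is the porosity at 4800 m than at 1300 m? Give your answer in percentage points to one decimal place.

28.0 percentage points

Working in km (1 km = 1000 m; β in km⁻¹ = β in m⁻¹ × 1000):
phi(1.3) = 0.67·e^(−0.55×1.3) = 0.3278
phi(4.8) = 0.67·e^(−0.55×4.8) = 0.0478
Δphi = 0.3278 − 0.0478 = 0.2799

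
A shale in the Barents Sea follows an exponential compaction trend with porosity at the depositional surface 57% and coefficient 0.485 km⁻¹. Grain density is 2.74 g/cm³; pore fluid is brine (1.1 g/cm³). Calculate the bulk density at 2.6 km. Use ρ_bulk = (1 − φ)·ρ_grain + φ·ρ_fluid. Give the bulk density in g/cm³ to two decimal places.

2.48 g/cm³

Porosity at depth: n = 0.57·exp(−0.485×2.6) = 0.57×0.2834 = 0.1615
Bulk density: ρ_b = (1−n)ρ_g + n·ρ_f = 0.8385×2.74 + 0.1615×1.1
       = 2.297 + 0.178 = 2.475 g/cm³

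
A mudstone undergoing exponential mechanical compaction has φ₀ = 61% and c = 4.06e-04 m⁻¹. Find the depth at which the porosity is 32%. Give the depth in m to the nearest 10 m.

1590 m

Working in km (1 km = 1000 m; c in km⁻¹ = c in m⁻¹ × 1000):
Invert Athy's law: z = ln(φ₀/φ) / c
z = ln(0.61/0.32) / 0.406 = ln(1.906) / 0.406 = 0.6451 / 0.406 = 1.589 km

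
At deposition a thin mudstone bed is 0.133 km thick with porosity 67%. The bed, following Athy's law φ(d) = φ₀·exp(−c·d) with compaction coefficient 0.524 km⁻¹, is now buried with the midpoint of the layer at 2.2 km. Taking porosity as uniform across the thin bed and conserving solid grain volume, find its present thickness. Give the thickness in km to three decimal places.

0.056 km

Porosity at 2.2 km: φ = 0.67·exp(−0.524×2.2) = 0.2116
Solid-volume conservation: h(1−φ) = h₀(1−φ₀) ⇒ h = h₀·(1−φ₀)/(1−φ)
h = 0.133 × (1 − 0.67)/(1 − 0.2116) = 0.133 × 0.4185 = 0.0557 km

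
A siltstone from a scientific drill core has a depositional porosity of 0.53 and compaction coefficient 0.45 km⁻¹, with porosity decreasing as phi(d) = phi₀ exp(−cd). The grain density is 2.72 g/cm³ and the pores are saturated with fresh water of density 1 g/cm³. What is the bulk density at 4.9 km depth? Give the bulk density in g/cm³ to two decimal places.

2.62 g/cm³

Porosity at depth: phi = 0.53·exp(−0.45×4.9) = 0.53×0.1103 = 0.0584
Bulk density: ρ_b = (1−phi)ρ_g + phi·ρ_f = 0.9416×2.72 + 0.0584×1
       = 2.561 + 0.058 = 2.619 g/cm³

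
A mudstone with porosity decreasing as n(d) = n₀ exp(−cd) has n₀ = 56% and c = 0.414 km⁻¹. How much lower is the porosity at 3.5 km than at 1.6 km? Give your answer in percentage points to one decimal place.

15.7 percentage points

n(1.6) = 0.56·e^(−0.414×1.6) = 0.2887
n(3.5) = 0.56·e^(−0.414×3.5) = 0.1315
Δn = 0.2887 − 0.1315 = 0.1573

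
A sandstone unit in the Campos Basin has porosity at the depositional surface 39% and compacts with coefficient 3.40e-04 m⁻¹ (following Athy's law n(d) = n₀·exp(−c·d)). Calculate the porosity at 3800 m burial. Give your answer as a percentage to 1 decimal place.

10.7%

Working in km (1 km = 1000 m; c in km⁻¹ = c in m⁻¹ × 1000):
n = n₀·exp(−c·d) = 0.39 × exp(−0.34 × 3.8) = 0.39 × exp(−1.292)
  = 0.39 × 0.2747 = 0.1071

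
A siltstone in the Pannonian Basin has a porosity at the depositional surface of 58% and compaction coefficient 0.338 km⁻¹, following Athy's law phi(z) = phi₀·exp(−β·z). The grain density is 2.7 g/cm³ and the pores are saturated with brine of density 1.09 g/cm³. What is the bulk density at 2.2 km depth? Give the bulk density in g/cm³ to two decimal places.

Porosity at depth: phi = 0.58·exp(−0.338×2.2) = 0.58×0.4754 = 0.2757
Bulk density: ρ_b = (1−phi)ρ_g + phi·ρ_f = 0.7243×2.7 + 0.2757×1.09
       = 1.956 + 0.301 = 2.256 g/cm³

2.26 g/cm³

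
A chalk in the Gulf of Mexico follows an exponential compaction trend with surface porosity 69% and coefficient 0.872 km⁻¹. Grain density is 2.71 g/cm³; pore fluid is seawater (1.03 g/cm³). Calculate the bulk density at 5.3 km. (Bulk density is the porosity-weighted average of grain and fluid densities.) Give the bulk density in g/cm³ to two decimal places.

2.70 g/cm³

Porosity at depth: n = 0.69·exp(−0.872×5.3) = 0.69×0.0098 = 0.0068
Bulk density: ρ_b = (1−n)ρ_g + n·ρ_f = 0.9932×2.71 + 0.0068×1.03
       = 2.692 + 0.007 = 2.699 g/cm³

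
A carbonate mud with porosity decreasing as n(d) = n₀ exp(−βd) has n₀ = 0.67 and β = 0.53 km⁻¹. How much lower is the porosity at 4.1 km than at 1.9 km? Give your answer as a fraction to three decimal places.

0.168

n(1.9) = 0.67·e^(−0.53×1.9) = 0.2448
n(4.1) = 0.67·e^(−0.53×4.1) = 0.0763
Δn = 0.2448 − 0.0763 = 0.1685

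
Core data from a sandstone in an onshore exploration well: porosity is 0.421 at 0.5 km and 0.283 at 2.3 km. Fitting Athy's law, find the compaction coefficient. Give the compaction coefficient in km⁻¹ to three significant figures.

Athy: n(Z) = n₀ e^(−kZ) ⇒ n₁/n₂ = e^{k(Z₂−Z₁)} ⇒ k = ln(n₁/n₂)/(Z₂−Z₁)
k = ln(0.421/0.283) / (2.3 − 0.5) = ln(1.488) / 1.8 = 0.3972 / 1.8 = 0.2207 km⁻¹

0.221 km⁻¹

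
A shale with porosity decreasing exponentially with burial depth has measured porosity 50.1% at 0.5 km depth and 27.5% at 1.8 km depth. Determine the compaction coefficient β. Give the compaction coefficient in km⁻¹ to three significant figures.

Athy: n(Z) = n₀ e^(−βZ) ⇒ n₁/n₂ = e^{β(Z₂−Z₁)} ⇒ β = ln(n₁/n₂)/(Z₂−Z₁)
β = ln(0.501/0.275) / (1.8 − 0.5) = ln(1.822) / 1.3 = 0.5998 / 1.3 = 0.4614 km⁻¹

0.461 km⁻¹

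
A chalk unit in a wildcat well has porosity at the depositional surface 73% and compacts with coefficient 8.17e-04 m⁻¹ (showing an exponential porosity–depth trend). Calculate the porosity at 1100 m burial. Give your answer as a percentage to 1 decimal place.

29.7%

Working in km (1 km = 1000 m; β in km⁻¹ = β in m⁻¹ × 1000):
phi = phi₀·exp(−β·Z) = 0.73 × exp(−0.817 × 1.1) = 0.73 × exp(−0.8987)
  = 0.73 × 0.4071 = 0.2972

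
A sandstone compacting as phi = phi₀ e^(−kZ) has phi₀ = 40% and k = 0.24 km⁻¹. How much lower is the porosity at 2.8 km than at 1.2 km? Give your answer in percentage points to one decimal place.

9.6 percentage points

phi(1.2) = 0.4·e^(−0.24×1.2) = 0.2999
phi(2.8) = 0.4·e^(−0.24×2.8) = 0.2043
Δphi = 0.2999 − 0.2043 = 0.0956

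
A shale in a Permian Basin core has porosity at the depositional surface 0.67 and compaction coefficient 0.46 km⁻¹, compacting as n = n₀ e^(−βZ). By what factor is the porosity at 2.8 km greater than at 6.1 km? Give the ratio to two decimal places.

n(Z₁)/n(Z₂) = e^(−β·Z₁)/e^(−β·Z₂) = e^{β(Z₂−Z₁)}
= exp(0.46 × 3.3) = exp(1.518) = 4.5631

4.56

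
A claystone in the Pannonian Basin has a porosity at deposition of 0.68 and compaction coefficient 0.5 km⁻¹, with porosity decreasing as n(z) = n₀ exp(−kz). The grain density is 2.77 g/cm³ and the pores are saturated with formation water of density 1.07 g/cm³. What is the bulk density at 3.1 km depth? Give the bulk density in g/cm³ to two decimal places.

2.52 g/cm³

Porosity at depth: n = 0.68·exp(−0.5×3.1) = 0.68×0.2122 = 0.1443
Bulk density: ρ_b = (1−n)ρ_g + n·ρ_f = 0.8557×2.77 + 0.1443×1.07
       = 2.370 + 0.154 = 2.525 g/cm³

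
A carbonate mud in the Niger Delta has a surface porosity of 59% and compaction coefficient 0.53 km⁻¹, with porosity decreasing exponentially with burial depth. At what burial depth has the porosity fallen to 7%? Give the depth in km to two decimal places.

Invert Athy's law: z = ln(φ₀/φ) / c
z = ln(0.59/0.07) / 0.53 = ln(8.429) / 0.53 = 2.1316 / 0.53 = 4.022 km

4.02 km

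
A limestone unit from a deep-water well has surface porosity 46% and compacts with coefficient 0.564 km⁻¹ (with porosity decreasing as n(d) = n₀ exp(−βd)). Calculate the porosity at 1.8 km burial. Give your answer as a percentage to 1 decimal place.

16.7%

n = n₀·exp(−β·d) = 0.46 × exp(−0.564 × 1.8) = 0.46 × exp(−1.015)
  = 0.46 × 0.3623 = 0.1667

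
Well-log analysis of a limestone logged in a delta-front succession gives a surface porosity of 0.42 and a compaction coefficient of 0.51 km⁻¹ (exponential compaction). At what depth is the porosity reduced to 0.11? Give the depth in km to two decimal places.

2.63 km

Invert Athy's law: Z = ln(n₀/n) / β
Z = ln(0.42/0.11) / 0.51 = ln(3.818) / 0.51 = 1.3398 / 0.51 = 2.627 km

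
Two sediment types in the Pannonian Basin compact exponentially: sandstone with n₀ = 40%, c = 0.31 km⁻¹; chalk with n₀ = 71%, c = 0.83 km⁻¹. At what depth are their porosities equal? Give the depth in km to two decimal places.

Set n₀ₐ e^(−cₐd) = n₀ᵦ e^(−cᵦd) ⇒ ln(n₀ₐ/n₀ᵦ) = (cₐ − cᵦ)·d
d = ln(0.4/0.71) / (0.31 − 0.83) = -0.5738 / -0.52 = 1.103 km

1.10 km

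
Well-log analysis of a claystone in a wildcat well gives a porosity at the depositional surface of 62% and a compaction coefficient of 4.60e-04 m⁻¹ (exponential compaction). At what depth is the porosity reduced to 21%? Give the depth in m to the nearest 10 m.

2350 m

Working in km (1 km = 1000 m; c in km⁻¹ = c in m⁻¹ × 1000):
Invert Athy's law: z = ln(phi₀/phi) / c
z = ln(0.62/0.21) / 0.46 = ln(2.952) / 0.46 = 1.0826 / 0.46 = 2.354 km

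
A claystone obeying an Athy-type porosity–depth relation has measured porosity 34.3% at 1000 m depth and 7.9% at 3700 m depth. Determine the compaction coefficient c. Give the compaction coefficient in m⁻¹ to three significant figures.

0.000544 m⁻¹

Working in km (1 km = 1000 m; c in km⁻¹ = c in m⁻¹ × 1000):
Athy: n(d) = n₀ e^(−cd) ⇒ n₁/n₂ = e^{c(d₂−d₁)} ⇒ c = ln(n₁/n₂)/(d₂−d₁)
c = ln(0.343/0.079) / (3.7 − 1) = ln(4.342) / 2.7 = 1.4683 / 2.7 = 0.5438 km⁻¹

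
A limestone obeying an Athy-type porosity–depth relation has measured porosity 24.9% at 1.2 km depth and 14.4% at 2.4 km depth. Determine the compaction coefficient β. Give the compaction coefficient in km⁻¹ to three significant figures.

0.456 km⁻¹

Athy: n(d) = n₀ e^(−βd) ⇒ n₁/n₂ = e^{β(d₂−d₁)} ⇒ β = ln(n₁/n₂)/(d₂−d₁)
β = ln(0.249/0.144) / (2.4 − 1.2) = ln(1.729) / 1.2 = 0.5476 / 1.2 = 0.4564 km⁻¹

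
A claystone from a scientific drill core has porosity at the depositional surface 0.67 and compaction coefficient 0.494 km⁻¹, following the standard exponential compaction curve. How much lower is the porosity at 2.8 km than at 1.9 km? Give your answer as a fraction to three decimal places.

φ(1.9) = 0.67·e^(−0.494×1.9) = 0.2621
φ(2.8) = 0.67·e^(−0.494×2.8) = 0.1680
Δφ = 0.2621 − 0.1680 = 0.0941

0.094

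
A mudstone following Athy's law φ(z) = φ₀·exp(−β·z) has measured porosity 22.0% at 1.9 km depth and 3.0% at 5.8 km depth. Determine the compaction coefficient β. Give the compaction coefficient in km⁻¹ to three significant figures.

0.511 km⁻¹

Athy: φ(z) = φ₀ e^(−βz) ⇒ φ₁/φ₂ = e^{β(z₂−z₁)} ⇒ β = ln(φ₁/φ₂)/(z₂−z₁)
β = ln(0.22/0.03) / (5.8 − 1.9) = ln(7.333) / 3.9 = 1.9924 / 3.9 = 0.5109 km⁻¹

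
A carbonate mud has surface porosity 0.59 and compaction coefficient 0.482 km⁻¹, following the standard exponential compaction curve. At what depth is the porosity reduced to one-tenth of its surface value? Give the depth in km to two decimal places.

phi/phi₀ = 1/10 ⇒ exp(−β·Z) = 1/10 ⇒ Z = ln(10) / β
Z = 2.3026 / 0.482 = 4.777 km

4.78 km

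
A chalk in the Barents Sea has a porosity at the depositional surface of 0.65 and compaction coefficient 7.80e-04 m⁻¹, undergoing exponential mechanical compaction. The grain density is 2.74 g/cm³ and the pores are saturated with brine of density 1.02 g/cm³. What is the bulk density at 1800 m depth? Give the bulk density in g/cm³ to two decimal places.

Working in km (1 km = 1000 m; c in km⁻¹ = c in m⁻¹ × 1000):
Porosity at depth: φ = 0.65·exp(−0.78×1.8) = 0.65×0.2456 = 0.1596
Bulk density: ρ_b = (1−φ)ρ_g + φ·ρ_f = 0.8404×2.74 + 0.1596×1.02
       = 2.303 + 0.163 = 2.465 g/cm³

2.47 g/cm³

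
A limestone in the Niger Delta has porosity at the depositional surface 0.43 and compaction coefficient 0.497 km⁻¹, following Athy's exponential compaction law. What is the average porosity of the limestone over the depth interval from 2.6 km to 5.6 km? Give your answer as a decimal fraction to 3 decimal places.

⟨n⟩ = (1/(d₂−d₁)) ∫ n₀ e^(−βd) dd = n₀·(e^(−β·d₁) − e^(−β·d₂)) / (β·(d₂−d₁))
e^(−0.497×2.6) = 0.2747; e^(−0.497×5.6) = 0.0618
⟨n⟩ = 0.43 × (0.2747 − 0.0618) / (0.497 × 3) = 0.43 × 0.1427 = 0.0614

0.061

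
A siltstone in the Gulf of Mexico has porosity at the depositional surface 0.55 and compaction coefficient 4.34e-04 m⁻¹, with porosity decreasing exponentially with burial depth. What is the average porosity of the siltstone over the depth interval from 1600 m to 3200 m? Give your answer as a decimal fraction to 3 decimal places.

0.198

Working in km (1 km = 1000 m; c in km⁻¹ = c in m⁻¹ × 1000):
⟨n⟩ = (1/(z₂−z₁)) ∫ n₀ e^(−cz) dz = n₀·(e^(−c·z₁) − e^(−c·z₂)) / (c·(z₂−z₁))
e^(−0.434×1.6) = 0.4994; e^(−0.434×3.2) = 0.2494
⟨n⟩ = 0.55 × (0.4994 − 0.2494) / (0.434 × 1.6) = 0.55 × 0.3600 = 0.1980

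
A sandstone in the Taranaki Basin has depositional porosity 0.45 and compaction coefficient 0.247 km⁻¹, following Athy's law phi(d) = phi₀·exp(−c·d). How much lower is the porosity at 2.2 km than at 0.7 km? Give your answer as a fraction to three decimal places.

0.117

phi(0.7) = 0.45·e^(−0.247×0.7) = 0.3785
phi(2.2) = 0.45·e^(−0.247×2.2) = 0.2613
Δphi = 0.3785 − 0.2613 = 0.1172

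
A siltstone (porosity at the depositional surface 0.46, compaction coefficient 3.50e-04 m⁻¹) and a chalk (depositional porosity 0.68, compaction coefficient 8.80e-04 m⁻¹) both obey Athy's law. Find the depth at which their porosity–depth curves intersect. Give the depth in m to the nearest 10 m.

740 m

Working in km (1 km = 1000 m; c in km⁻¹ = c in m⁻¹ × 1000):
Set φ₀ₐ e^(−cₐd) = φ₀ᵦ e^(−cᵦd) ⇒ ln(φ₀ₐ/φ₀ᵦ) = (cₐ − cᵦ)·d
d = ln(0.46/0.68) / (0.35 − 0.88) = -0.3909 / -0.53 = 0.737 km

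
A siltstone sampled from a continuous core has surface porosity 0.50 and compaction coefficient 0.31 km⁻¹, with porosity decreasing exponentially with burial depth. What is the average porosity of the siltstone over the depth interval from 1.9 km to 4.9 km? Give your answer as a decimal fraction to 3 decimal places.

0.181

⟨φ⟩ = (1/(Z₂−Z₁)) ∫ φ₀ e^(−βZ) dZ = φ₀·(e^(−β·Z₁) − e^(−β·Z₂)) / (β·(Z₂−Z₁))
e^(−0.31×1.9) = 0.5549; e^(−0.31×4.9) = 0.2189
⟨φ⟩ = 0.5 × (0.5549 − 0.2189) / (0.31 × 3) = 0.5 × 0.3612 = 0.1806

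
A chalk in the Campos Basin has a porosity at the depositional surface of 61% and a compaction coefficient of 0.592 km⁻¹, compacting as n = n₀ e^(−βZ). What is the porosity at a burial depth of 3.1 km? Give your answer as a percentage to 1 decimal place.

n = n₀·exp(−β·Z) = 0.61 × exp(−0.592 × 3.1) = 0.61 × exp(−1.835)
  = 0.61 × 0.1596 = 0.0973

9.7%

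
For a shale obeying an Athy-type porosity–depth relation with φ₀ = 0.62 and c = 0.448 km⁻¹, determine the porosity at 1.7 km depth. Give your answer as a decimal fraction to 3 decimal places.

0.289

φ = φ₀·exp(−c·d) = 0.62 × exp(−0.448 × 1.7) = 0.62 × exp(−0.7616)
  = 0.62 × 0.4669 = 0.2895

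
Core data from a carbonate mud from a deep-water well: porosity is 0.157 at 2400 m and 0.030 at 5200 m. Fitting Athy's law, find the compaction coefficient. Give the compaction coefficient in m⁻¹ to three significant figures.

0.000591 m⁻¹

Working in km (1 km = 1000 m; c in km⁻¹ = c in m⁻¹ × 1000):
Athy: n(Z) = n₀ e^(−cZ) ⇒ n₁/n₂ = e^{c(Z₂−Z₁)} ⇒ c = ln(n₁/n₂)/(Z₂−Z₁)
c = ln(0.157/0.03) / (5.2 − 2.4) = ln(5.233) / 2.8 = 1.6550 / 2.8 = 0.5911 km⁻¹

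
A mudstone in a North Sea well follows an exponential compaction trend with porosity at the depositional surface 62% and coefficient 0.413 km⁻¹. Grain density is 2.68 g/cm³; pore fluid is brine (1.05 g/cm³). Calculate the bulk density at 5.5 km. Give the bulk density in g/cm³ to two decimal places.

2.58 g/cm³

Porosity at depth: phi = 0.62·exp(−0.413×5.5) = 0.62×0.1032 = 0.0640
Bulk density: ρ_b = (1−phi)ρ_g + phi·ρ_f = 0.9360×2.68 + 0.0640×1.05
       = 2.509 + 0.067 = 2.576 g/cm³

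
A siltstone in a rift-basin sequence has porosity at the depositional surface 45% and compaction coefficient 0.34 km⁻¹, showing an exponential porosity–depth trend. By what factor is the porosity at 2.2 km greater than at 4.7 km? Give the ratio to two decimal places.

phi(d₁)/phi(d₂) = e^(−β·d₁)/e^(−β·d₂) = e^{β(d₂−d₁)}
= exp(0.34 × 2.5) = exp(0.85) = 2.3396

2.34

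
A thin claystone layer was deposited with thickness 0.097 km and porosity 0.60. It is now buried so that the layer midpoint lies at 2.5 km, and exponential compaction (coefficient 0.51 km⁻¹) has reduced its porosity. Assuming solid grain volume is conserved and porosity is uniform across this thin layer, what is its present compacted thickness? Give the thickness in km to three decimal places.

0.047 km

Porosity at 2.5 km: phi = 0.6·exp(−0.51×2.5) = 0.1677
Solid-volume conservation: h(1−phi) = h₀(1−phi₀) ⇒ h = h₀·(1−phi₀)/(1−phi)
h = 0.097 × (1 − 0.6)/(1 − 0.1677) = 0.097 × 0.4806 = 0.0466 km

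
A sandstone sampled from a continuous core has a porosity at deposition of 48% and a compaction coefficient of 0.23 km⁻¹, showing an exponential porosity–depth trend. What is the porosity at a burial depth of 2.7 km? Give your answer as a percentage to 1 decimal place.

n = n₀·exp(−c·d) = 0.48 × exp(−0.23 × 2.7) = 0.48 × exp(−0.621)
  = 0.48 × 0.5374 = 0.2580

25.8%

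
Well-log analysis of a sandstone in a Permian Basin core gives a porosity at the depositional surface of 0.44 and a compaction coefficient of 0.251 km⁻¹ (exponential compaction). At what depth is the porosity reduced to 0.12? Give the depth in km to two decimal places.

5.18 km

Invert Athy's law: z = ln(φ₀/φ) / k
z = ln(0.44/0.12) / 0.251 = ln(3.667) / 0.251 = 1.2993 / 0.251 = 5.176 km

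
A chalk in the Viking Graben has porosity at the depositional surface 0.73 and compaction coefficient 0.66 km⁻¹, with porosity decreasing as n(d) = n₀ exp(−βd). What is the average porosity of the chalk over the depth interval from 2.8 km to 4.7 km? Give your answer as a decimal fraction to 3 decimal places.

0.066

⟨n⟩ = (1/(d₂−d₁)) ∫ n₀ e^(−βd) dd = n₀·(e^(−β·d₁) − e^(−β·d₂)) / (β·(d₂−d₁))
e^(−0.66×2.8) = 0.1576; e^(−0.66×4.7) = 0.0450
⟨n⟩ = 0.73 × (0.1576 − 0.0450) / (0.66 × 1.9) = 0.73 × 0.0898 = 0.0655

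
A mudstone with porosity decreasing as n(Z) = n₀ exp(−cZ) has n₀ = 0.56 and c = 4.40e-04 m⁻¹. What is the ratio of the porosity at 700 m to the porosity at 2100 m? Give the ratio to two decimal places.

Working in km (1 km = 1000 m; c in km⁻¹ = c in m⁻¹ × 1000):
n(Z₁)/n(Z₂) = e^(−c·Z₁)/e^(−c·Z₂) = e^{c(Z₂−Z₁)}
= exp(0.44 × 1.4) = exp(0.616) = 1.8515

1.85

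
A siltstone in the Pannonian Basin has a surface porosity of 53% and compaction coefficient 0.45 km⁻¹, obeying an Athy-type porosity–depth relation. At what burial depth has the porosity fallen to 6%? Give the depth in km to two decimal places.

Invert Athy's law: d = ln(n₀/n) / β
d = ln(0.53/0.06) / 0.45 = ln(8.833) / 0.45 = 2.1785 / 0.45 = 4.841 km

4.84 km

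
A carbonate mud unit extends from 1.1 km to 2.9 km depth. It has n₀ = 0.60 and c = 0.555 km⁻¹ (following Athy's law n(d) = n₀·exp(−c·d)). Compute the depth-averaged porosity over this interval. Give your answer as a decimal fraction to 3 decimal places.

0.206

⟨n⟩ = (1/(d₂−d₁)) ∫ n₀ e^(−cd) dd = n₀·(e^(−c·d₁) − e^(−c·d₂)) / (c·(d₂−d₁))
e^(−0.555×1.1) = 0.5431; e^(−0.555×2.9) = 0.2000
⟨n⟩ = 0.6 × (0.5431 − 0.2000) / (0.555 × 1.8) = 0.6 × 0.3434 = 0.2061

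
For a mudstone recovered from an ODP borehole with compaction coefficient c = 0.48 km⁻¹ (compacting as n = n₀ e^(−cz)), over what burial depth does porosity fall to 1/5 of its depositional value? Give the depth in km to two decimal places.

3.35 km

n/n₀ = 1/5 ⇒ exp(−c·z) = 1/5 ⇒ z = ln(5) / c
z = 1.6094 / 0.48 = 3.353 km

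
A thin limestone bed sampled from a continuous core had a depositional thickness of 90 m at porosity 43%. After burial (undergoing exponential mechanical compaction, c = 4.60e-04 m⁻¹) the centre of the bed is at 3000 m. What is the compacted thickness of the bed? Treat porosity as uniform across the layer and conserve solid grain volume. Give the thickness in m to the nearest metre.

58 m

Working in km (1 km = 1000 m; c in km⁻¹ = c in m⁻¹ × 1000):
Porosity at 3 km: phi = 0.43·exp(−0.46×3) = 0.1082
Solid-volume conservation: h(1−phi) = h₀(1−phi₀) ⇒ h = h₀·(1−phi₀)/(1−phi)
h = 0.09 × (1 − 0.43)/(1 − 0.1082) = 0.09 × 0.6391 = 0.0575 km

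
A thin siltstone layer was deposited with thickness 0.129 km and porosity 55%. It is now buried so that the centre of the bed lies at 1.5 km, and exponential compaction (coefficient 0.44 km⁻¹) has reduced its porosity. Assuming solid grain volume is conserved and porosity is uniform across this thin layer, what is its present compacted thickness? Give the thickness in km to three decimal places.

0.081 km

Porosity at 1.5 km: n = 0.55·exp(−0.44×1.5) = 0.2843
Solid-volume conservation: h(1−n) = h₀(1−n₀) ⇒ h = h₀·(1−n₀)/(1−n)
h = 0.129 × (1 − 0.55)/(1 − 0.2843) = 0.129 × 0.6287 = 0.0811 km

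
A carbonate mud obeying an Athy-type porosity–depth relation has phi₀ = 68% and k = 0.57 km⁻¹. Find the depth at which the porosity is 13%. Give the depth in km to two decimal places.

2.90 km

Invert Athy's law: d = ln(phi₀/phi) / k
d = ln(0.68/0.13) / 0.57 = ln(5.231) / 0.57 = 1.6546 / 0.57 = 2.903 km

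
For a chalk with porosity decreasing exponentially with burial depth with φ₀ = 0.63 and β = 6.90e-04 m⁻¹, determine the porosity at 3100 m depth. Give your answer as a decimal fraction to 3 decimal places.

Working in km (1 km = 1000 m; β in km⁻¹ = β in m⁻¹ × 1000):
φ = φ₀·exp(−β·Z) = 0.63 × exp(−0.69 × 3.1) = 0.63 × exp(−2.139)
  = 0.63 × 0.1178 = 0.0742

0.074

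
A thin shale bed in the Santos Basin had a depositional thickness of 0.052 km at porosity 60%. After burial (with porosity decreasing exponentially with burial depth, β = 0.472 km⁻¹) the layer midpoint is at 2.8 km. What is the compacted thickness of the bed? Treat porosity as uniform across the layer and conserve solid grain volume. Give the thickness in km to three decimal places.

Porosity at 2.8 km: phi = 0.6·exp(−0.472×2.8) = 0.1600
Solid-volume conservation: h(1−phi) = h₀(1−phi₀) ⇒ h = h₀·(1−phi₀)/(1−phi)
h = 0.052 × (1 − 0.6)/(1 − 0.1600) = 0.052 × 0.4762 = 0.0248 km

0.025 km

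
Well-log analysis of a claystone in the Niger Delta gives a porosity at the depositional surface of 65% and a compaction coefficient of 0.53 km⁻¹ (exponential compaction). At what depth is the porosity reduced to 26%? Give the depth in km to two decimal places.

1.73 km

Invert Athy's law: z = ln(φ₀/φ) / β
z = ln(0.65/0.26) / 0.53 = ln(2.5) / 0.53 = 0.9163 / 0.53 = 1.729 km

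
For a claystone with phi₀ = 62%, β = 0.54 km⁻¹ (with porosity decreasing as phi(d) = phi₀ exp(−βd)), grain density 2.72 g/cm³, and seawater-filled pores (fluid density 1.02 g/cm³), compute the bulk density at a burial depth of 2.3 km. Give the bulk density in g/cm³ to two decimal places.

Porosity at depth: phi = 0.62·exp(−0.54×2.3) = 0.62×0.2888 = 0.1791
Bulk density: ρ_b = (1−phi)ρ_g + phi·ρ_f = 0.8209×2.72 + 0.1791×1.02
       = 2.233 + 0.183 = 2.416 g/cm³

2.42 g/cm³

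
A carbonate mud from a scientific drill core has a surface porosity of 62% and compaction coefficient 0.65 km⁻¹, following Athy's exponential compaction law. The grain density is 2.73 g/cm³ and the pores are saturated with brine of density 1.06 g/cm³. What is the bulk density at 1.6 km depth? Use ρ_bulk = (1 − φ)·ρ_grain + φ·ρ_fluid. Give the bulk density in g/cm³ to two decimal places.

2.36 g/cm³

Porosity at depth: φ = 0.62·exp(−0.65×1.6) = 0.62×0.3535 = 0.2191
Bulk density: ρ_b = (1−φ)ρ_g + φ·ρ_f = 0.7809×2.73 + 0.2191×1.06
       = 2.132 + 0.232 = 2.364 g/cm³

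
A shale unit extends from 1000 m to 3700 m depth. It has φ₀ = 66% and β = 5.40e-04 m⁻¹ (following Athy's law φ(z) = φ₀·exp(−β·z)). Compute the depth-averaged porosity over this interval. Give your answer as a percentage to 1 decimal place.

Working in km (1 km = 1000 m; β in km⁻¹ = β in m⁻¹ × 1000):
⟨φ⟩ = (1/(z₂−z₁)) ∫ φ₀ e^(−βz) dz = φ₀·(e^(−β·z₁) − e^(−β·z₂)) / (β·(z₂−z₁))
e^(−0.54×1) = 0.5827; e^(−0.54×3.7) = 0.1356
⟨φ⟩ = 0.66 × (0.5827 − 0.1356) / (0.54 × 2.7) = 0.66 × 0.3067 = 0.2024

20.2%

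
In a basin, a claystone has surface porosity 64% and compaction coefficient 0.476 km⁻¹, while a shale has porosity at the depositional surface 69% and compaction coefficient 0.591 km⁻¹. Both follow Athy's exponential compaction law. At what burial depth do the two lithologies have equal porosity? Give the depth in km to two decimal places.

0.65 km

Set n₀ₐ e^(−kₐZ) = n₀ᵦ e^(−kᵦZ) ⇒ ln(n₀ₐ/n₀ᵦ) = (kₐ − kᵦ)·Z
Z = ln(0.64/0.69) / (0.476 − 0.591) = -0.0752 / -0.115 = 0.654 km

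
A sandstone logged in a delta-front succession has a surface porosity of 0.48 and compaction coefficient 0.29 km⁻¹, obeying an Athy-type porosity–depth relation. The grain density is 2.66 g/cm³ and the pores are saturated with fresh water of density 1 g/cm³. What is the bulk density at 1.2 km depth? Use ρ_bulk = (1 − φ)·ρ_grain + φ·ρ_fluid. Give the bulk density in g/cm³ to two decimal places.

2.10 g/cm³

Porosity at depth: phi = 0.48·exp(−0.29×1.2) = 0.48×0.7061 = 0.3389
Bulk density: ρ_b = (1−phi)ρ_g + phi·ρ_f = 0.6611×2.66 + 0.3389×1
       = 1.758 + 0.339 = 2.097 g/cm³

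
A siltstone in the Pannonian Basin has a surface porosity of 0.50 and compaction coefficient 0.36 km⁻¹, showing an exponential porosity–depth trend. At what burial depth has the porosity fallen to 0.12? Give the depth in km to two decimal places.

Invert Athy's law: d = ln(φ₀/φ) / k
d = ln(0.5/0.12) / 0.36 = ln(4.167) / 0.36 = 1.4271 / 0.36 = 3.964 km

3.96 km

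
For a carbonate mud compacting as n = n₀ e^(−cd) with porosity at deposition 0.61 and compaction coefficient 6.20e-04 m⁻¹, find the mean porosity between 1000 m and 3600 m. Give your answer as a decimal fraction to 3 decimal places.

0.163

Working in km (1 km = 1000 m; c in km⁻¹ = c in m⁻¹ × 1000):
⟨n⟩ = (1/(d₂−d₁)) ∫ n₀ e^(−cd) dd = n₀·(e^(−c·d₁) − e^(−c·d₂)) / (c·(d₂−d₁))
e^(−0.62×1) = 0.5379; e^(−0.62×3.6) = 0.1073
⟨n⟩ = 0.61 × (0.5379 − 0.1073) / (0.62 × 2.6) = 0.61 × 0.2671 = 0.1630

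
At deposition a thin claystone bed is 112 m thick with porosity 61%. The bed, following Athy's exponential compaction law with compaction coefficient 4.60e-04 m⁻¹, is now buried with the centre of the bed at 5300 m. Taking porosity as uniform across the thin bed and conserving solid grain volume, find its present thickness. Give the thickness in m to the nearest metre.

Working in km (1 km = 1000 m; k in km⁻¹ = k in m⁻¹ × 1000):
Porosity at 5.3 km: n = 0.61·exp(−0.46×5.3) = 0.0533
Solid-volume conservation: h(1−n) = h₀(1−n₀) ⇒ h = h₀·(1−n₀)/(1−n)
h = 0.112 × (1 − 0.61)/(1 − 0.0533) = 0.112 × 0.4119 = 0.0461 km

46 m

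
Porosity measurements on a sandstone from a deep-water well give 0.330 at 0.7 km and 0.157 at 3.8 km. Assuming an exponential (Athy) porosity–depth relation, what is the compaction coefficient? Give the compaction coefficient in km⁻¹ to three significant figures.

0.240 km⁻¹

Athy: phi(d) = phi₀ e^(−kd) ⇒ phi₁/phi₂ = e^{k(d₂−d₁)} ⇒ k = ln(phi₁/phi₂)/(d₂−d₁)
k = ln(0.33/0.157) / (3.8 − 0.7) = ln(2.102) / 3.1 = 0.7428 / 3.1 = 0.2396 km⁻¹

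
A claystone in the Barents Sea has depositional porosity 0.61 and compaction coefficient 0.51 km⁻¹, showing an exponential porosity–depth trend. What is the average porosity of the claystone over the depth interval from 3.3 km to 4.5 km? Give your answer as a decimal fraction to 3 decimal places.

⟨φ⟩ = (1/(Z₂−Z₁)) ∫ φ₀ e^(−βZ) dZ = φ₀·(e^(−β·Z₁) − e^(−β·Z₂)) / (β·(Z₂−Z₁))
e^(−0.51×3.3) = 0.1858; e^(−0.51×4.5) = 0.1008
⟨φ⟩ = 0.61 × (0.1858 − 0.1008) / (0.51 × 1.2) = 0.61 × 0.1390 = 0.0848

0.085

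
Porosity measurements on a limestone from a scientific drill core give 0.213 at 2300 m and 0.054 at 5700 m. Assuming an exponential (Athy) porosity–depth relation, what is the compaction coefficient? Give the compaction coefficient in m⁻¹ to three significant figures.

Working in km (1 km = 1000 m; β in km⁻¹ = β in m⁻¹ × 1000):
Athy: n(Z) = n₀ e^(−βZ) ⇒ n₁/n₂ = e^{β(Z₂−Z₁)} ⇒ β = ln(n₁/n₂)/(Z₂−Z₁)
β = ln(0.213/0.054) / (5.7 − 2.3) = ln(3.944) / 3.4 = 1.3723 / 3.4 = 0.4036 km⁻¹

0.000404 m⁻¹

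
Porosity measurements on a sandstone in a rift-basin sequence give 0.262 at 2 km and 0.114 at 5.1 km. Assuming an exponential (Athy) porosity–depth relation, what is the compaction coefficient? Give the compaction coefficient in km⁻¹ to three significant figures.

0.268 km⁻¹

Athy: phi(z) = phi₀ e^(−cz) ⇒ phi₁/phi₂ = e^{c(z₂−z₁)} ⇒ c = ln(phi₁/phi₂)/(z₂−z₁)
c = ln(0.262/0.114) / (5.1 − 2) = ln(2.298) / 3.1 = 0.8321 / 3.1 = 0.2684 km⁻¹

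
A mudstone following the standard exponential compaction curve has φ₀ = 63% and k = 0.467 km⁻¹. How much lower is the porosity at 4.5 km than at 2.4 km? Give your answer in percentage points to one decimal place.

φ(2.4) = 0.63·e^(−0.467×2.4) = 0.2054
φ(4.5) = 0.63·e^(−0.467×4.5) = 0.0770
Δφ = 0.2054 − 0.0770 = 0.1284

12.8 percentage points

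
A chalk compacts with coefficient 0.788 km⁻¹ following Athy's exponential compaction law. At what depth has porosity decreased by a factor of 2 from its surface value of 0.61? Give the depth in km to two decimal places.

0.88 km

φ/φ₀ = 1/2 ⇒ exp(−β·Z) = 1/2 ⇒ Z = ln(2) / β
Z = 0.6931 / 0.788 = 0.880 km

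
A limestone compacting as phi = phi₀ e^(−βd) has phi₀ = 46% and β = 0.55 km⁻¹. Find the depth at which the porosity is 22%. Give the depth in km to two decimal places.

Invert Athy's law: d = ln(phi₀/phi) / β
d = ln(0.46/0.22) / 0.55 = ln(2.091) / 0.55 = 0.7376 / 0.55 = 1.341 km

1.34 km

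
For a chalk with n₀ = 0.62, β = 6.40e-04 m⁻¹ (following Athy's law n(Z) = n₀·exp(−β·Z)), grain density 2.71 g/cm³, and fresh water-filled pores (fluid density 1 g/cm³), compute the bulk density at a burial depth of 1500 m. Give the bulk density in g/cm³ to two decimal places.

2.30 g/cm³

Working in km (1 km = 1000 m; β in km⁻¹ = β in m⁻¹ × 1000):
Porosity at depth: n = 0.62·exp(−0.64×1.5) = 0.62×0.3829 = 0.2374
Bulk density: ρ_b = (1−n)ρ_g + n·ρ_f = 0.7626×2.71 + 0.2374×1
       = 2.067 + 0.237 = 2.304 g/cm³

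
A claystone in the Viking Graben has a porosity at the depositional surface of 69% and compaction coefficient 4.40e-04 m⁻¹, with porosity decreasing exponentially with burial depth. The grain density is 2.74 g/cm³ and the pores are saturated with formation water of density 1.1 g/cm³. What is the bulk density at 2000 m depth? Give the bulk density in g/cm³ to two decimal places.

2.27 g/cm³

Working in km (1 km = 1000 m; β in km⁻¹ = β in m⁻¹ × 1000):
Porosity at depth: phi = 0.69·exp(−0.44×2) = 0.69×0.4148 = 0.2862
Bulk density: ρ_b = (1−phi)ρ_g + phi·ρ_f = 0.7138×2.74 + 0.2862×1.1
       = 1.956 + 0.315 = 2.271 g/cm³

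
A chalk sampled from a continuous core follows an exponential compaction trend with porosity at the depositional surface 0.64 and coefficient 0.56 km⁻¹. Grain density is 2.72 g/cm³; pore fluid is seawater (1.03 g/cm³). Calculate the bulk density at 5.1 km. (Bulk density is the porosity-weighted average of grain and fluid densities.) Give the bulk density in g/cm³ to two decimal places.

2.66 g/cm³

Porosity at depth: φ = 0.64·exp(−0.56×5.1) = 0.64×0.0575 = 0.0368
Bulk density: ρ_b = (1−φ)ρ_g + φ·ρ_f = 0.9632×2.72 + 0.0368×1.03
       = 2.620 + 0.038 = 2.658 g/cm³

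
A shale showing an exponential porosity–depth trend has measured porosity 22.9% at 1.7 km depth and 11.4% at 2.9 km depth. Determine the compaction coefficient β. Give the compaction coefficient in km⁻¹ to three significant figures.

Athy: n(Z) = n₀ e^(−βZ) ⇒ n₁/n₂ = e^{β(Z₂−Z₁)} ⇒ β = ln(n₁/n₂)/(Z₂−Z₁)
β = ln(0.229/0.114) / (2.9 − 1.7) = ln(2.009) / 1.2 = 0.6975 / 1.2 = 0.5813 km⁻¹

0.581 km⁻¹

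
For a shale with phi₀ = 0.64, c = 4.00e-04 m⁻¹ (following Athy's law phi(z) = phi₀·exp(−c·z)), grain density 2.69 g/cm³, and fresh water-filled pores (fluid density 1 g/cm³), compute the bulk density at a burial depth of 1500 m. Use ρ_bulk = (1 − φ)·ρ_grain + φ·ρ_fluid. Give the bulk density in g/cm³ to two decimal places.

Working in km (1 km = 1000 m; c in km⁻¹ = c in m⁻¹ × 1000):
Porosity at depth: phi = 0.64·exp(−0.4×1.5) = 0.64×0.5488 = 0.3512
Bulk density: ρ_b = (1−phi)ρ_g + phi·ρ_f = 0.6488×2.69 + 0.3512×1
       = 1.745 + 0.351 = 2.096 g/cm³

2.10 g/cm³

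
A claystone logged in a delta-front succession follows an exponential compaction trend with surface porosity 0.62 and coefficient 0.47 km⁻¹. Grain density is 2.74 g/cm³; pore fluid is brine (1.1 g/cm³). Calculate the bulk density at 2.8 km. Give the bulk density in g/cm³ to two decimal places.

Porosity at depth: phi = 0.62·exp(−0.47×2.8) = 0.62×0.2682 = 0.1663
Bulk density: ρ_b = (1−phi)ρ_g + phi·ρ_f = 0.8337×2.74 + 0.1663×1.1
       = 2.284 + 0.183 = 2.467 g/cm³

2.47 g/cm³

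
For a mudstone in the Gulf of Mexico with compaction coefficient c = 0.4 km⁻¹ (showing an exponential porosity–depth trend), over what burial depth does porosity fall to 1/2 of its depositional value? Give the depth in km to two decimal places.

phi/phi₀ = 1/2 ⇒ exp(−c·z) = 1/2 ⇒ z = ln(2) / c
z = 0.6931 / 0.4 = 1.733 km

1.73 km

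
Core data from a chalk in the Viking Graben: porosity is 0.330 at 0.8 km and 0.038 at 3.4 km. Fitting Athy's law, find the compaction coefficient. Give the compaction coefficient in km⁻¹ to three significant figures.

0.831 km⁻¹

Athy: phi(z) = phi₀ e^(−cz) ⇒ phi₁/phi₂ = e^{c(z₂−z₁)} ⇒ c = ln(phi₁/phi₂)/(z₂−z₁)
c = ln(0.33/0.038) / (3.4 − 0.8) = ln(8.684) / 2.6 = 2.1615 / 2.6 = 0.8313 km⁻¹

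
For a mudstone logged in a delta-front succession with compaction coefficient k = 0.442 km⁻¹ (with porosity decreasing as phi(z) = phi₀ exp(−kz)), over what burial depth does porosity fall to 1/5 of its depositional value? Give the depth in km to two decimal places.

3.64 km

phi/phi₀ = 1/5 ⇒ exp(−k·z) = 1/5 ⇒ z = ln(5) / k
z = 1.6094 / 0.442 = 3.641 km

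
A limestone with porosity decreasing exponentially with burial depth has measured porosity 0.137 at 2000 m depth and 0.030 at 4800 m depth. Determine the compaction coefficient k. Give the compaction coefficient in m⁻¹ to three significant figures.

Working in km (1 km = 1000 m; k in km⁻¹ = k in m⁻¹ × 1000):
Athy: n(d) = n₀ e^(−kd) ⇒ n₁/n₂ = e^{k(d₂−d₁)} ⇒ k = ln(n₁/n₂)/(d₂−d₁)
k = ln(0.137/0.03) / (4.8 − 2) = ln(4.567) / 2.8 = 1.5188 / 2.8 = 0.5424 km⁻¹

0.000542 m⁻¹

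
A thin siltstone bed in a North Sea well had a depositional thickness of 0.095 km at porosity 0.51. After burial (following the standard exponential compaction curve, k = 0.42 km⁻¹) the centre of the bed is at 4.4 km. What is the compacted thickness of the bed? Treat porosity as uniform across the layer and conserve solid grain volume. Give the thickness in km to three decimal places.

Porosity at 4.4 km: phi = 0.51·exp(−0.42×4.4) = 0.0804
Solid-volume conservation: h(1−phi) = h₀(1−phi₀) ⇒ h = h₀·(1−phi₀)/(1−phi)
h = 0.095 × (1 − 0.51)/(1 − 0.0804) = 0.095 × 0.5328 = 0.0506 km

0.051 km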